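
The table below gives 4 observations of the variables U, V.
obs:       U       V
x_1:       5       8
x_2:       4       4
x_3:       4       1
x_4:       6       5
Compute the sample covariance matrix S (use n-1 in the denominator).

Step 1 — column means:
  mean(U) = (5 + 4 + 4 + 6) / 4 = 19/4 = 4.75
  mean(V) = (8 + 4 + 1 + 5) / 4 = 18/4 = 4.5

Step 2 — sample covariance S[i,j] = (1/(n-1)) · Σ_k (x_{k,i} - mean_i) · (x_{k,j} - mean_j), with n-1 = 3.
  S[U,U] = ((0.25)·(0.25) + (-0.75)·(-0.75) + (-0.75)·(-0.75) + (1.25)·(1.25)) / 3 = 2.75/3 = 0.9167
  S[U,V] = ((0.25)·(3.5) + (-0.75)·(-0.5) + (-0.75)·(-3.5) + (1.25)·(0.5)) / 3 = 4.5/3 = 1.5
  S[V,V] = ((3.5)·(3.5) + (-0.5)·(-0.5) + (-3.5)·(-3.5) + (0.5)·(0.5)) / 3 = 25/3 = 8.3333

S is symmetric (S[j,i] = S[i,j]). Assembling:

S = [[0.9167, 1.5],
 [1.5, 8.3333]]


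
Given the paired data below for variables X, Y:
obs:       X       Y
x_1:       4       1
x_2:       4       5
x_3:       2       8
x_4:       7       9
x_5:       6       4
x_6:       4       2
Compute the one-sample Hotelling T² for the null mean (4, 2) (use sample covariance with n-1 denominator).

Step 1 — sample mean vector:
  mean(X) = (4 + 4 + 2 + 7 + 6 + 4) / 6 = 27/6 = 4.5
  mean(Y) = (1 + 5 + 8 + 9 + 4 + 2) / 6 = 29/6 = 4.8333
  x̄ = (4.5, 4.8333),  deviation x̄ - mu_0 = (4.5, 4.8333) - (4, 2) = (0.5, 2.8333).

Step 2 — sample covariance matrix, S[i,j] = (1/(n-1)) · Σ_k (x_{k,i} - mean_i) · (x_{k,j} - mean_j), divisor n-1 = 5:
  S[X,X] = ((-0.5)·(-0.5) + (-0.5)·(-0.5) + (-2.5)·(-2.5) + (2.5)·(2.5) + (1.5)·(1.5) + (-0.5)·(-0.5)) / 5 = 15.5/5 = 3.1
  S[X,Y] = ((-0.5)·(-3.8333) + (-0.5)·(0.1667) + (-2.5)·(3.1667) + (2.5)·(4.1667) + (1.5)·(-0.8333) + (-0.5)·(-2.8333)) / 5 = 4.5/5 = 0.9
  S[Y,Y] = ((-3.8333)·(-3.8333) + (0.1667)·(0.1667) + (3.1667)·(3.1667) + (4.1667)·(4.1667) + (-0.8333)·(-0.8333) + (-2.8333)·(-2.8333)) / 5 = 50.8333/5 = 10.1667
  S = [[3.1, 0.9],
 [0.9, 10.1667]].

Step 3 — invert S. det(S) = 3.1·10.1667 - (0.9)² = 30.7067.
  S^{-1} = (1/det) · [[d, -b], [-b, a]] = [[0.3311, -0.0293],
 [-0.0293, 0.101]].

Step 4 — quadratic form (x̄ - mu_0)^T · S^{-1} · (x̄ - mu_0):
  S^{-1} · (x̄ - mu_0) = (0.0825, 0.2714),
  (x̄ - mu_0)^T · [...] = (0.5)·(0.0825) + (2.8333)·(0.2714) = 0.8102.

Step 5 — scale by n: T² = 6 · 0.8102 = 4.8611.

T² ≈ 4.8611


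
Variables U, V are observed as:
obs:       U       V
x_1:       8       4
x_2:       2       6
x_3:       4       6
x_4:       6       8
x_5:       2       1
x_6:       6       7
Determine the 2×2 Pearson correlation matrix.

Step 1 — column means:
  mean(U) = (8 + 2 + 4 + 6 + 2 + 6) / 6 = 28/6 = 4.6667
  mean(V) = (4 + 6 + 6 + 8 + 1 + 7) / 6 = 32/6 = 5.3333

Step 2 — sample variances and covariances s[i,j] = (1/(n-1)) · Σ_k (x_{k,i} - mean_i) · (x_{k,j} - mean_j), with n-1 = 5:
  s[U,U] = ((3.3333)·(3.3333) + (-2.6667)·(-2.6667) + (-0.6667)·(-0.6667) + (1.3333)·(1.3333) + (-2.6667)·(-2.6667) + (1.3333)·(1.3333)) / 5 = 29.3333/5 = 5.8667
  s[U,V] = ((3.3333)·(-1.3333) + (-2.6667)·(0.6667) + (-0.6667)·(0.6667) + (1.3333)·(2.6667) + (-2.6667)·(-4.3333) + (1.3333)·(1.6667)) / 5 = 10.6667/5 = 2.1333
  s[V,V] = ((-1.3333)·(-1.3333) + (0.6667)·(0.6667) + (0.6667)·(0.6667) + (2.6667)·(2.6667) + (-4.3333)·(-4.3333) + (1.6667)·(1.6667)) / 5 = 31.3333/5 = 6.2667
  Sample standard deviations s_i = √(s[i,i]):
  s(U) = √(5.8667) = 2.4221
  s(V) = √(6.2667) = 2.5033

Step 3 — r_{ij} = s_{ij} / (s_i · s_j):
  r[U,U] = 1 (diagonal).
  r[U,V] = 2.1333 / (2.4221 · 2.5033) = 2.1333 / 6.0634 = 0.3518
  r[V,V] = 1 (diagonal).

R is symmetric with unit diagonal. Assembling:

R = [[1, 0.3518],
 [0.3518, 1]]


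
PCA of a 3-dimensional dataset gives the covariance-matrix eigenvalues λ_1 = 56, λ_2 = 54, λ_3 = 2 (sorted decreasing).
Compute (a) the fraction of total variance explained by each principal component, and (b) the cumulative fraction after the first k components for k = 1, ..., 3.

Step 1 — total variance = trace(Sigma) = Σ λ_i = 56 + 54 + 2 = 112.

Step 2 — fraction explained by component i = λ_i / Σ λ:
  PC1: 56/112 = 0.5
  PC2: 54/112 = 0.4821
  PC3: 2/112 = 0.0179

Step 3 — cumulative fraction after k components = (λ_1 + ... + λ_k) / Σ λ:
  k = 1: 56/112 = 0.5
  k = 2: (56 + 54)/112 = 110/112 = 0.9821
  k = 3: (56 + 54 + 2)/112 = 112/112 = 1

Summary (fraction, with percent):

explained: PC1 0.5 (50%), PC2 0.4821 (48.21%), PC3 0.0179 (1.79%);  cumulative: 0.5, 0.9821, 1


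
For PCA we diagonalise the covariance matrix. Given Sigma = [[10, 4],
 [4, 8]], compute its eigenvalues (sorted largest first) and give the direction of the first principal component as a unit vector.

Step 1 — characteristic polynomial of 2×2 Sigma:
  det(Sigma - λI) = λ² - trace · λ + det = 0.
  trace = 10 + 8 = 18, det = 10·8 - (4)² = 64.
Step 2 — discriminant:
  Δ = trace² - 4·det = 324 - 256 = 68.
Step 3 — eigenvalues:
  λ = (trace ± √Δ)/2 = (18 ± 8.2462)/2,
  λ_1 = 13.1231,  λ_2 = 4.8769.

Step 4 — unit eigenvector for λ_1: solve (Sigma - λ_1 I)v = 0. First row:
  (10 - 13.1231)·v_x + (4)·v_y = 0, i.e. (-3.1231)·v_x + (4)·v_y = 0,
  so v ∝ (b, λ_1 - a) = (4, 3.1231) = u.
  ||u|| = √((4)² + (3.1231)²) = √(25.7538) ≈ 5.0748,
  v_1 = u/||u|| ≈ (0.7882, 0.6154) (||v_1|| = 1).

λ_1 = 13.1231,  λ_2 = 4.8769;  v_1 ≈ (0.7882, 0.6154)


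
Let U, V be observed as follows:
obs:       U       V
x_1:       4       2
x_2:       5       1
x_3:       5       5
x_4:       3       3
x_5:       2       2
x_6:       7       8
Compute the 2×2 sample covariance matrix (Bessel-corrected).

Step 1 — column means:
  mean(U) = (4 + 5 + 5 + 3 + 2 + 7) / 6 = 26/6 = 4.3333
  mean(V) = (2 + 1 + 5 + 3 + 2 + 8) / 6 = 21/6 = 3.5

Step 2 — sample covariance S[i,j] = (1/(n-1)) · Σ_k (x_{k,i} - mean_i) · (x_{k,j} - mean_j), with n-1 = 5.
  S[U,U] = ((-0.3333)·(-0.3333) + (0.6667)·(0.6667) + (0.6667)·(0.6667) + (-1.3333)·(-1.3333) + (-2.3333)·(-2.3333) + (2.6667)·(2.6667)) / 5 = 15.3333/5 = 3.0667
  S[U,V] = ((-0.3333)·(-1.5) + (0.6667)·(-2.5) + (0.6667)·(1.5) + (-1.3333)·(-0.5) + (-2.3333)·(-1.5) + (2.6667)·(4.5)) / 5 = 16/5 = 3.2
  S[V,V] = ((-1.5)·(-1.5) + (-2.5)·(-2.5) + (1.5)·(1.5) + (-0.5)·(-0.5) + (-1.5)·(-1.5) + (4.5)·(4.5)) / 5 = 33.5/5 = 6.7

S is symmetric (S[j,i] = S[i,j]). Assembling:

S = [[3.0667, 3.2],
 [3.2, 6.7]]


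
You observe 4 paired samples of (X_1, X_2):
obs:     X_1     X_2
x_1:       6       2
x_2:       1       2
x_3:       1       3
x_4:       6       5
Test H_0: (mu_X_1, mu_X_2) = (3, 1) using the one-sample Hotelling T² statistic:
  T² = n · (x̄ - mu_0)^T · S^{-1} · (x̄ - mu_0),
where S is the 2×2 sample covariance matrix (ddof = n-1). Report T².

Step 1 — sample mean vector:
  mean(X_1) = (6 + 1 + 1 + 6) / 4 = 14/4 = 3.5
  mean(X_2) = (2 + 2 + 3 + 5) / 4 = 12/4 = 3
  x̄ = (3.5, 3),  deviation x̄ - mu_0 = (3.5, 3) - (3, 1) = (0.5, 2).

Step 2 — sample covariance matrix, S[i,j] = (1/(n-1)) · Σ_k (x_{k,i} - mean_i) · (x_{k,j} - mean_j), divisor n-1 = 3:
  S[X_1,X_1] = ((2.5)·(2.5) + (-2.5)·(-2.5) + (-2.5)·(-2.5) + (2.5)·(2.5)) / 3 = 25/3 = 8.3333
  S[X_1,X_2] = ((2.5)·(-1) + (-2.5)·(-1) + (-2.5)·(0) + (2.5)·(2)) / 3 = 5/3 = 1.6667
  S[X_2,X_2] = ((-1)·(-1) + (-1)·(-1) + (0)·(0) + (2)·(2)) / 3 = 6/3 = 2
  S = [[8.3333, 1.6667],
 [1.6667, 2]].

Step 3 — invert S. det(S) = 8.3333·2 - (1.6667)² = 13.8889.
  S^{-1} = (1/det) · [[d, -b], [-b, a]] = [[0.144, -0.12],
 [-0.12, 0.6]].

Step 4 — quadratic form (x̄ - mu_0)^T · S^{-1} · (x̄ - mu_0):
  S^{-1} · (x̄ - mu_0) = (-0.168, 1.14),
  (x̄ - mu_0)^T · [...] = (0.5)·(-0.168) + (2)·(1.14) = 2.196.

Step 5 — scale by n: T² = 4 · 2.196 = 8.784.

T² ≈ 8.784


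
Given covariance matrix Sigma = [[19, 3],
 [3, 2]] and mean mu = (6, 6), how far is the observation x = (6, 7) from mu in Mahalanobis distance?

Step 1 — centre the observation: (x - mu) = (0, 1).

Step 2 — invert Sigma. det(Sigma) = 19·2 - (3)² = 29.
  Sigma^{-1} = (1/det) · [[d, -b], [-b, a]] = [[0.069, -0.1034],
 [-0.1034, 0.6552]].

Step 3 — form the quadratic (x - mu)^T · Sigma^{-1} · (x - mu):
  Sigma^{-1} · (x - mu) = (-0.1034, 0.6552).
  (x - mu)^T · [Sigma^{-1} · (x - mu)] = (0)·(-0.1034) + (1)·(0.6552) = 0.6552.

Step 4 — take square root: d = √(0.6552) ≈ 0.8094.

d(x, mu) = √(0.6552) ≈ 0.8094


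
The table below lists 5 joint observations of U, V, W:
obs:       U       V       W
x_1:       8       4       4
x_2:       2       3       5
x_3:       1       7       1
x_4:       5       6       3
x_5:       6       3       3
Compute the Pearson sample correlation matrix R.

Step 1 — column means:
  mean(U) = (8 + 2 + 1 + 5 + 6) / 5 = 22/5 = 4.4
  mean(V) = (4 + 3 + 7 + 6 + 3) / 5 = 23/5 = 4.6
  mean(W) = (4 + 5 + 1 + 3 + 3) / 5 = 16/5 = 3.2

Step 2 — sample variances and covariances s[i,j] = (1/(n-1)) · Σ_k (x_{k,i} - mean_i) · (x_{k,j} - mean_j), with n-1 = 4:
  s[U,U] = ((3.6)·(3.6) + (-2.4)·(-2.4) + (-3.4)·(-3.4) + (0.6)·(0.6) + (1.6)·(1.6)) / 4 = 33.2/4 = 8.3
  s[U,V] = ((3.6)·(-0.6) + (-2.4)·(-1.6) + (-3.4)·(2.4) + (0.6)·(1.4) + (1.6)·(-1.6)) / 4 = -8.2/4 = -2.05
  s[U,W] = ((3.6)·(0.8) + (-2.4)·(1.8) + (-3.4)·(-2.2) + (0.6)·(-0.2) + (1.6)·(-0.2)) / 4 = 5.6/4 = 1.4
  s[V,V] = ((-0.6)·(-0.6) + (-1.6)·(-1.6) + (2.4)·(2.4) + (1.4)·(1.4) + (-1.6)·(-1.6)) / 4 = 13.2/4 = 3.3
  s[V,W] = ((-0.6)·(0.8) + (-1.6)·(1.8) + (2.4)·(-2.2) + (1.4)·(-0.2) + (-1.6)·(-0.2)) / 4 = -8.6/4 = -2.15
  s[W,W] = ((0.8)·(0.8) + (1.8)·(1.8) + (-2.2)·(-2.2) + (-0.2)·(-0.2) + (-0.2)·(-0.2)) / 4 = 8.8/4 = 2.2
  Sample standard deviations s_i = √(s[i,i]):
  s(U) = √(8.3) = 2.881
  s(V) = √(3.3) = 1.8166
  s(W) = √(2.2) = 1.4832

Step 3 — r_{ij} = s_{ij} / (s_i · s_j):
  r[U,U] = 1 (diagonal).
  r[U,V] = -2.05 / (2.881 · 1.8166) = -2.05 / 5.2335 = -0.3917
  r[U,W] = 1.4 / (2.881 · 1.4832) = 1.4 / 4.2732 = 0.3276
  r[V,V] = 1 (diagonal).
  r[V,W] = -2.15 / (1.8166 · 1.4832) = -2.15 / 2.6944 = -0.7979
  r[W,W] = 1 (diagonal).

R is symmetric with unit diagonal. Assembling:

R = [[1, -0.3917, 0.3276],
 [-0.3917, 1, -0.7979],
 [0.3276, -0.7979, 1]]


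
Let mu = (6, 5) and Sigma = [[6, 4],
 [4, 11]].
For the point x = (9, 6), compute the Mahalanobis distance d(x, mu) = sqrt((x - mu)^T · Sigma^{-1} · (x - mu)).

Step 1 — centre the observation: (x - mu) = (3, 1).

Step 2 — invert Sigma. det(Sigma) = 6·11 - (4)² = 50.
  Sigma^{-1} = (1/det) · [[d, -b], [-b, a]] = [[0.22, -0.08],
 [-0.08, 0.12]].

Step 3 — form the quadratic (x - mu)^T · Sigma^{-1} · (x - mu):
  Sigma^{-1} · (x - mu) = (0.58, -0.12).
  (x - mu)^T · [Sigma^{-1} · (x - mu)] = (3)·(0.58) + (1)·(-0.12) = 1.62.

Step 4 — take square root: d = √(1.62) ≈ 1.2728.

d(x, mu) = √(1.62) ≈ 1.2728


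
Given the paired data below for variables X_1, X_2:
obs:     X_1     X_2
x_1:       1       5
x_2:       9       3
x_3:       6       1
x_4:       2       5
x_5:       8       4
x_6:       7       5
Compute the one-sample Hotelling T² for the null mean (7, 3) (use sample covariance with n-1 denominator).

Step 1 — sample mean vector:
  mean(X_1) = (1 + 9 + 6 + 2 + 8 + 7) / 6 = 33/6 = 5.5
  mean(X_2) = (5 + 3 + 1 + 5 + 4 + 5) / 6 = 23/6 = 3.8333
  x̄ = (5.5, 3.8333),  deviation x̄ - mu_0 = (5.5, 3.8333) - (7, 3) = (-1.5, 0.8333).

Step 2 — sample covariance matrix, S[i,j] = (1/(n-1)) · Σ_k (x_{k,i} - mean_i) · (x_{k,j} - mean_j), divisor n-1 = 5:
  S[X_1,X_1] = ((-4.5)·(-4.5) + (3.5)·(3.5) + (0.5)·(0.5) + (-3.5)·(-3.5) + (2.5)·(2.5) + (1.5)·(1.5)) / 5 = 53.5/5 = 10.7
  S[X_1,X_2] = ((-4.5)·(1.1667) + (3.5)·(-0.8333) + (0.5)·(-2.8333) + (-3.5)·(1.1667) + (2.5)·(0.1667) + (1.5)·(1.1667)) / 5 = -11.5/5 = -2.3
  S[X_2,X_2] = ((1.1667)·(1.1667) + (-0.8333)·(-0.8333) + (-2.8333)·(-2.8333) + (1.1667)·(1.1667) + (0.1667)·(0.1667) + (1.1667)·(1.1667)) / 5 = 12.8333/5 = 2.5667
  S = [[10.7, -2.3],
 [-2.3, 2.5667]].

Step 3 — invert S. det(S) = 10.7·2.5667 - (-2.3)² = 22.1733.
  S^{-1} = (1/det) · [[d, -b], [-b, a]] = [[0.1158, 0.1037],
 [0.1037, 0.4826]].

Step 4 — quadratic form (x̄ - mu_0)^T · S^{-1} · (x̄ - mu_0):
  S^{-1} · (x̄ - mu_0) = (-0.0872, 0.2465),
  (x̄ - mu_0)^T · [...] = (-1.5)·(-0.0872) + (0.8333)·(0.2465) = 0.3362.

Step 5 — scale by n: T² = 6 · 0.3362 = 2.0174.

T² ≈ 2.0174


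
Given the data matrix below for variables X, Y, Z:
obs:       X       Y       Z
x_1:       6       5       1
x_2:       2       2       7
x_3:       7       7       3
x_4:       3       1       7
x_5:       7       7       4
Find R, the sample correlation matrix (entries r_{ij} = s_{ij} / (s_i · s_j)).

Step 1 — column means:
  mean(X) = (6 + 2 + 7 + 3 + 7) / 5 = 25/5 = 5
  mean(Y) = (5 + 2 + 7 + 1 + 7) / 5 = 22/5 = 4.4
  mean(Z) = (1 + 7 + 3 + 7 + 4) / 5 = 22/5 = 4.4

Step 2 — sample variances and covariances s[i,j] = (1/(n-1)) · Σ_k (x_{k,i} - mean_i) · (x_{k,j} - mean_j), with n-1 = 4:
  s[X,X] = ((1)·(1) + (-3)·(-3) + (2)·(2) + (-2)·(-2) + (2)·(2)) / 4 = 22/4 = 5.5
  s[X,Y] = ((1)·(0.6) + (-3)·(-2.4) + (2)·(2.6) + (-2)·(-3.4) + (2)·(2.6)) / 4 = 25/4 = 6.25
  s[X,Z] = ((1)·(-3.4) + (-3)·(2.6) + (2)·(-1.4) + (-2)·(2.6) + (2)·(-0.4)) / 4 = -20/4 = -5
  s[Y,Y] = ((0.6)·(0.6) + (-2.4)·(-2.4) + (2.6)·(2.6) + (-3.4)·(-3.4) + (2.6)·(2.6)) / 4 = 31.2/4 = 7.8
  s[Y,Z] = ((0.6)·(-3.4) + (-2.4)·(2.6) + (2.6)·(-1.4) + (-3.4)·(2.6) + (2.6)·(-0.4)) / 4 = -21.8/4 = -5.45
  s[Z,Z] = ((-3.4)·(-3.4) + (2.6)·(2.6) + (-1.4)·(-1.4) + (2.6)·(2.6) + (-0.4)·(-0.4)) / 4 = 27.2/4 = 6.8
  Sample standard deviations s_i = √(s[i,i]):
  s(X) = √(5.5) = 2.3452
  s(Y) = √(7.8) = 2.7928
  s(Z) = √(6.8) = 2.6077

Step 3 — r_{ij} = s_{ij} / (s_i · s_j):
  r[X,X] = 1 (diagonal).
  r[X,Y] = 6.25 / (2.3452 · 2.7928) = 6.25 / 6.5498 = 0.9542
  r[X,Z] = -5 / (2.3452 · 2.6077) = -5 / 6.1156 = -0.8176
  r[Y,Y] = 1 (diagonal).
  r[Y,Z] = -5.45 / (2.7928 · 2.6077) = -5.45 / 7.2829 = -0.7483
  r[Z,Z] = 1 (diagonal).

R is symmetric with unit diagonal. Assembling:

R = [[1, 0.9542, -0.8176],
 [0.9542, 1, -0.7483],
 [-0.8176, -0.7483, 1]]


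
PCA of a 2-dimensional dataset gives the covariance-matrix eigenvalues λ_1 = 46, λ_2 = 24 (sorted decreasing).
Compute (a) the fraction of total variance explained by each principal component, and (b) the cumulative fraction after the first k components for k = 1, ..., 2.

Step 1 — total variance = trace(Sigma) = Σ λ_i = 46 + 24 = 70.

Step 2 — fraction explained by component i = λ_i / Σ λ:
  PC1: 46/70 = 0.6571
  PC2: 24/70 = 0.3429

Step 3 — cumulative fraction after k components = (λ_1 + ... + λ_k) / Σ λ:
  k = 1: 46/70 = 0.6571
  k = 2: (46 + 24)/70 = 70/70 = 1

Summary (fraction, with percent):

explained: PC1 0.6571 (65.71%), PC2 0.3429 (34.29%);  cumulative: 0.6571, 1


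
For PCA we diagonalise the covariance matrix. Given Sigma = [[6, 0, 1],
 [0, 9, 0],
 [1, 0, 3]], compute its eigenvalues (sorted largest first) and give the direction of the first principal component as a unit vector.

Step 1 — characteristic polynomial p(λ) = det(λI - Sigma) = λ³ - tr·λ² + c_1·λ - det, where tr = trace, c_1 = sum of the principal 2×2 minors, det = det(Sigma):
  tr = 6 + 9 + 3 = 18,
  c_1 = (6·9 - (0)²) + (6·3 - (1)²) + (9·3 - (0)²) = 54 + 17 + 27 = 98,
  det = 6·(9·3 - (0)²) - (0)·((0)·3 - (0)·(1)) + (1)·((0)·(0) - 9·(1)) = 6·(27) - (0)·(0) + (1)·(-9) = 153.
  So p(λ) = λ³ - 18λ² + 98λ - 153.
Step 2 — look for an integer root (rational root theorem: any rational root is an integer divisor of 153). Testing λ = 9:
  p(9) = 729 - 1458 + 882 - 153 = 0  ✓
  Dividing out (λ - 9): p(λ) = (λ - 9)(λ² - 9λ + 17).
Step 3 — remaining eigenvalues from the quadratic λ² - 9λ + 17 = 0:
  Δ = 9² - 4·17 = 81 - 68 = 13,  λ = (9 ± √13)/2 = (9 ± 3.6056)/2 ≈ 6.3028 or 2.6972.
  Sorted: λ_1 = 9,  λ_2 = 6.3028,  λ_3 = 2.6972  (check: sum = 18 = tr ✓).

Step 4 — unit eigenvector for λ_1 = 9: v spans the null space of (Sigma - λ_1 I), whose rows are
  r_1 = (-3, 0, 1),  r_2 = (0, 0, 0),  r_3 = (1, 0, -6).
  v is orthogonal to every row, so take v ∝ r_1 × r_3 = ((0)·(-6) - (1)·(0), (1)·(1) - (-3)·(-6), (-3)·(0) - (0)·(1)) = (0, -17, 0).
  Rescale (divide by 17; multiply by -1 so the first nonzero entry is positive): u = (0, 1, 0).
  ||u|| = √((0)² + (1)² + (0)²) = √(1) = 1,  v_1 = u/||u|| ≈ (0, 1, 0) (||v_1|| = 1).

λ_1 = 9,  λ_2 = 6.3028,  λ_3 = 2.6972;  v_1 ≈ (0, 1, 0)


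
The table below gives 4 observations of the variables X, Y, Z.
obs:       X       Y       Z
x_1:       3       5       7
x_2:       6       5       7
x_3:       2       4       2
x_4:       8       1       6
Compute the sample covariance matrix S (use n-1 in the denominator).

Step 1 — column means:
  mean(X) = (3 + 6 + 2 + 8) / 4 = 19/4 = 4.75
  mean(Y) = (5 + 5 + 4 + 1) / 4 = 15/4 = 3.75
  mean(Z) = (7 + 7 + 2 + 6) / 4 = 22/4 = 5.5

Step 2 — sample covariance S[i,j] = (1/(n-1)) · Σ_k (x_{k,i} - mean_i) · (x_{k,j} - mean_j), with n-1 = 3.
  S[X,X] = ((-1.75)·(-1.75) + (1.25)·(1.25) + (-2.75)·(-2.75) + (3.25)·(3.25)) / 3 = 22.75/3 = 7.5833
  S[X,Y] = ((-1.75)·(1.25) + (1.25)·(1.25) + (-2.75)·(0.25) + (3.25)·(-2.75)) / 3 = -10.25/3 = -3.4167
  S[X,Z] = ((-1.75)·(1.5) + (1.25)·(1.5) + (-2.75)·(-3.5) + (3.25)·(0.5)) / 3 = 10.5/3 = 3.5
  S[Y,Y] = ((1.25)·(1.25) + (1.25)·(1.25) + (0.25)·(0.25) + (-2.75)·(-2.75)) / 3 = 10.75/3 = 3.5833
  S[Y,Z] = ((1.25)·(1.5) + (1.25)·(1.5) + (0.25)·(-3.5) + (-2.75)·(0.5)) / 3 = 1.5/3 = 0.5
  S[Z,Z] = ((1.5)·(1.5) + (1.5)·(1.5) + (-3.5)·(-3.5) + (0.5)·(0.5)) / 3 = 17/3 = 5.6667

S is symmetric (S[j,i] = S[i,j]). Assembling:

S = [[7.5833, -3.4167, 3.5],
 [-3.4167, 3.5833, 0.5],
 [3.5, 0.5, 5.6667]]


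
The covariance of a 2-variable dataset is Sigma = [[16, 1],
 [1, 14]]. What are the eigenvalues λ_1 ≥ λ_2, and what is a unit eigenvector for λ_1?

Step 1 — characteristic polynomial of 2×2 Sigma:
  det(Sigma - λI) = λ² - trace · λ + det = 0.
  trace = 16 + 14 = 30, det = 16·14 - (1)² = 223.
Step 2 — discriminant:
  Δ = trace² - 4·det = 900 - 892 = 8.
Step 3 — eigenvalues:
  λ = (trace ± √Δ)/2 = (30 ± 2.8284)/2,
  λ_1 = 16.4142,  λ_2 = 13.5858.

Step 4 — unit eigenvector for λ_1: solve (Sigma - λ_1 I)v = 0. First row:
  (16 - 16.4142)·v_x + (1)·v_y = 0, i.e. (-0.4142)·v_x + (1)·v_y = 0,
  so v ∝ (b, λ_1 - a) = (1, 0.4142) = u.
  ||u|| = √((1)² + (0.4142)²) = √(1.1716) ≈ 1.0824,
  v_1 = u/||u|| ≈ (0.9239, 0.3827) (||v_1|| = 1).

λ_1 = 16.4142,  λ_2 = 13.5858;  v_1 ≈ (0.9239, 0.3827)


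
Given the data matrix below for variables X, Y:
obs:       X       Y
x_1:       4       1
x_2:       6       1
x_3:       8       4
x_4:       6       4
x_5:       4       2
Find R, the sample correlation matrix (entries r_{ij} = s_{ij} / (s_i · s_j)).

Step 1 — column means:
  mean(X) = (4 + 6 + 8 + 6 + 4) / 5 = 28/5 = 5.6
  mean(Y) = (1 + 1 + 4 + 4 + 2) / 5 = 12/5 = 2.4

Step 2 — sample variances and covariances s[i,j] = (1/(n-1)) · Σ_k (x_{k,i} - mean_i) · (x_{k,j} - mean_j), with n-1 = 4:
  s[X,X] = ((-1.6)·(-1.6) + (0.4)·(0.4) + (2.4)·(2.4) + (0.4)·(0.4) + (-1.6)·(-1.6)) / 4 = 11.2/4 = 2.8
  s[X,Y] = ((-1.6)·(-1.4) + (0.4)·(-1.4) + (2.4)·(1.6) + (0.4)·(1.6) + (-1.6)·(-0.4)) / 4 = 6.8/4 = 1.7
  s[Y,Y] = ((-1.4)·(-1.4) + (-1.4)·(-1.4) + (1.6)·(1.6) + (1.6)·(1.6) + (-0.4)·(-0.4)) / 4 = 9.2/4 = 2.3
  Sample standard deviations s_i = √(s[i,i]):
  s(X) = √(2.8) = 1.6733
  s(Y) = √(2.3) = 1.5166

Step 3 — r_{ij} = s_{ij} / (s_i · s_j):
  r[X,X] = 1 (diagonal).
  r[X,Y] = 1.7 / (1.6733 · 1.5166) = 1.7 / 2.5377 = 0.6699
  r[Y,Y] = 1 (diagonal).

R is symmetric with unit diagonal. Assembling:

R = [[1, 0.6699],
 [0.6699, 1]]


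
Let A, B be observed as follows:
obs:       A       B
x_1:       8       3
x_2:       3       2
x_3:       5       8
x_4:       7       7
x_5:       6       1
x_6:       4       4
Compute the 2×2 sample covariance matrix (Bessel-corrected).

Step 1 — column means:
  mean(A) = (8 + 3 + 5 + 7 + 6 + 4) / 6 = 33/6 = 5.5
  mean(B) = (3 + 2 + 8 + 7 + 1 + 4) / 6 = 25/6 = 4.1667

Step 2 — sample covariance S[i,j] = (1/(n-1)) · Σ_k (x_{k,i} - mean_i) · (x_{k,j} - mean_j), with n-1 = 5.
  S[A,A] = ((2.5)·(2.5) + (-2.5)·(-2.5) + (-0.5)·(-0.5) + (1.5)·(1.5) + (0.5)·(0.5) + (-1.5)·(-1.5)) / 5 = 17.5/5 = 3.5
  S[A,B] = ((2.5)·(-1.1667) + (-2.5)·(-2.1667) + (-0.5)·(3.8333) + (1.5)·(2.8333) + (0.5)·(-3.1667) + (-1.5)·(-0.1667)) / 5 = 3.5/5 = 0.7
  S[B,B] = ((-1.1667)·(-1.1667) + (-2.1667)·(-2.1667) + (3.8333)·(3.8333) + (2.8333)·(2.8333) + (-3.1667)·(-3.1667) + (-0.1667)·(-0.1667)) / 5 = 38.8333/5 = 7.7667

S is symmetric (S[j,i] = S[i,j]). Assembling:

S = [[3.5, 0.7],
 [0.7, 7.7667]]


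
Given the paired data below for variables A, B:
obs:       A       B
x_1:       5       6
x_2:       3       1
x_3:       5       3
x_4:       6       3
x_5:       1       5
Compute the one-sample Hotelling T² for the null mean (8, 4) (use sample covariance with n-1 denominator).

Step 1 — sample mean vector:
  mean(A) = (5 + 3 + 5 + 6 + 1) / 5 = 20/5 = 4
  mean(B) = (6 + 1 + 3 + 3 + 5) / 5 = 18/5 = 3.6
  x̄ = (4, 3.6),  deviation x̄ - mu_0 = (4, 3.6) - (8, 4) = (-4, -0.4).

Step 2 — sample covariance matrix, S[i,j] = (1/(n-1)) · Σ_k (x_{k,i} - mean_i) · (x_{k,j} - mean_j), divisor n-1 = 4:
  S[A,A] = ((1)·(1) + (-1)·(-1) + (1)·(1) + (2)·(2) + (-3)·(-3)) / 4 = 16/4 = 4
  S[A,B] = ((1)·(2.4) + (-1)·(-2.6) + (1)·(-0.6) + (2)·(-0.6) + (-3)·(1.4)) / 4 = -1/4 = -0.25
  S[B,B] = ((2.4)·(2.4) + (-2.6)·(-2.6) + (-0.6)·(-0.6) + (-0.6)·(-0.6) + (1.4)·(1.4)) / 4 = 15.2/4 = 3.8
  S = [[4, -0.25],
 [-0.25, 3.8]].

Step 3 — invert S. det(S) = 4·3.8 - (-0.25)² = 15.1375.
  S^{-1} = (1/det) · [[d, -b], [-b, a]] = [[0.251, 0.0165],
 [0.0165, 0.2642]].

Step 4 — quadratic form (x̄ - mu_0)^T · S^{-1} · (x̄ - mu_0):
  S^{-1} · (x̄ - mu_0) = (-1.0107, -0.1718),
  (x̄ - mu_0)^T · [...] = (-4)·(-1.0107) + (-0.4)·(-0.1718) = 4.1116.

Step 5 — scale by n: T² = 5 · 4.1116 = 20.5582.

T² ≈ 20.5582


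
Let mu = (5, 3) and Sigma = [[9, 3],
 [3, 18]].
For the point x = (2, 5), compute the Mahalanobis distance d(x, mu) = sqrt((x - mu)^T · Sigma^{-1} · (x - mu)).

Step 1 — centre the observation: (x - mu) = (-3, 2).

Step 2 — invert Sigma. det(Sigma) = 9·18 - (3)² = 153.
  Sigma^{-1} = (1/det) · [[d, -b], [-b, a]] = [[0.1176, -0.0196],
 [-0.0196, 0.0588]].

Step 3 — form the quadratic (x - mu)^T · Sigma^{-1} · (x - mu):
  Sigma^{-1} · (x - mu) = (-0.3922, 0.1765).
  (x - mu)^T · [Sigma^{-1} · (x - mu)] = (-3)·(-0.3922) + (2)·(0.1765) = 1.5294.

Step 4 — take square root: d = √(1.5294) ≈ 1.2367.

d(x, mu) = √(1.5294) ≈ 1.2367


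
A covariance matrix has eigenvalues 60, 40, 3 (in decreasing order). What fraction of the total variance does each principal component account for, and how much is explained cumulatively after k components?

Step 1 — total variance = trace(Sigma) = Σ λ_i = 60 + 40 + 3 = 103.

Step 2 — fraction explained by component i = λ_i / Σ λ:
  PC1: 60/103 = 0.5825
  PC2: 40/103 = 0.3883
  PC3: 3/103 = 0.0291

Step 3 — cumulative fraction after k components = (λ_1 + ... + λ_k) / Σ λ:
  k = 1: 60/103 = 0.5825
  k = 2: (60 + 40)/103 = 100/103 = 0.9709
  k = 3: (60 + 40 + 3)/103 = 103/103 = 1

Summary (fraction, with percent):

explained: PC1 0.5825 (58.25%), PC2 0.3883 (38.83%), PC3 0.0291 (2.91%);  cumulative: 0.5825, 0.9709, 1


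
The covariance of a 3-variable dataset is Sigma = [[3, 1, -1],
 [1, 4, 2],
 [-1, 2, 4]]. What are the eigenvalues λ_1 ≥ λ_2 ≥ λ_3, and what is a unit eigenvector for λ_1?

Step 1 — characteristic polynomial p(λ) = det(λI - Sigma) = λ³ - tr·λ² + c_1·λ - det, where tr = trace, c_1 = sum of the principal 2×2 minors, det = det(Sigma):
  tr = 3 + 4 + 4 = 11,
  c_1 = (3·4 - (1)²) + (3·4 - (-1)²) + (4·4 - (2)²) = 11 + 11 + 12 = 34,
  det = 3·(4·4 - (2)²) - (1)·((1)·4 - (2)·(-1)) + (-1)·((1)·(2) - 4·(-1)) = 3·(12) - (1)·(6) + (-1)·(6) = 24.
  So p(λ) = λ³ - 11λ² + 34λ - 24.
Step 2 — look for an integer root (rational root theorem: any rational root is an integer divisor of 24). Testing λ = 1:
  p(1) = 1 - 11 + 34 - 24 = 0  ✓
  Dividing out (λ - 1): p(λ) = (λ - 1)(λ² - 10λ + 24).
Step 3 — remaining eigenvalues from the quadratic λ² - 10λ + 24 = 0:
  Δ = 10² - 4·24 = 100 - 96 = 4,  λ = (10 ± √4)/2 = (10 ± 2)/2 = 6 or 4.
  Sorted: λ_1 = 6,  λ_2 = 4,  λ_3 = 1  (check: sum = 11 = tr ✓).

Step 4 — unit eigenvector for λ_1 = 6: v spans the null space of (Sigma - λ_1 I), whose rows are
  r_1 = (-3, 1, -1),  r_2 = (1, -2, 2),  r_3 = (-1, 2, -2).
  v is orthogonal to every row, so take v ∝ r_1 × r_2 = ((1)·(2) - (-1)·(-2), (-1)·(1) - (-3)·(2), (-3)·(-2) - (1)·(1)) = (0, 5, 5).
  Rescale (divide by 5): u = (0, 1, 1).
  ||u|| = √((0)² + (1)² + (1)²) = √(2) ≈ 1.4142,  v_1 = u/||u|| ≈ (0, 0.7071, 0.7071) (||v_1|| = 1).

λ_1 = 6,  λ_2 = 4,  λ_3 = 1;  v_1 ≈ (0, 0.7071, 0.7071)


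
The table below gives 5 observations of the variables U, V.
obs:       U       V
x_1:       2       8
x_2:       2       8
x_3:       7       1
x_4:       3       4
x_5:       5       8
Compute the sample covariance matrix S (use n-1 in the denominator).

Step 1 — column means:
  mean(U) = (2 + 2 + 7 + 3 + 5) / 5 = 19/5 = 3.8
  mean(V) = (8 + 8 + 1 + 4 + 8) / 5 = 29/5 = 5.8

Step 2 — sample covariance S[i,j] = (1/(n-1)) · Σ_k (x_{k,i} - mean_i) · (x_{k,j} - mean_j), with n-1 = 4.
  S[U,U] = ((-1.8)·(-1.8) + (-1.8)·(-1.8) + (3.2)·(3.2) + (-0.8)·(-0.8) + (1.2)·(1.2)) / 4 = 18.8/4 = 4.7
  S[U,V] = ((-1.8)·(2.2) + (-1.8)·(2.2) + (3.2)·(-4.8) + (-0.8)·(-1.8) + (1.2)·(2.2)) / 4 = -19.2/4 = -4.8
  S[V,V] = ((2.2)·(2.2) + (2.2)·(2.2) + (-4.8)·(-4.8) + (-1.8)·(-1.8) + (2.2)·(2.2)) / 4 = 40.8/4 = 10.2

S is symmetric (S[j,i] = S[i,j]). Assembling:

S = [[4.7, -4.8],
 [-4.8, 10.2]]


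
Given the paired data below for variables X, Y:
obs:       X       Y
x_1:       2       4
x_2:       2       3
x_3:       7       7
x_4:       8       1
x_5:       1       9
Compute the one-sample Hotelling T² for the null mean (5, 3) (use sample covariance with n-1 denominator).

Step 1 — sample mean vector:
  mean(X) = (2 + 2 + 7 + 8 + 1) / 5 = 20/5 = 4
  mean(Y) = (4 + 3 + 7 + 1 + 9) / 5 = 24/5 = 4.8
  x̄ = (4, 4.8),  deviation x̄ - mu_0 = (4, 4.8) - (5, 3) = (-1, 1.8).

Step 2 — sample covariance matrix, S[i,j] = (1/(n-1)) · Σ_k (x_{k,i} - mean_i) · (x_{k,j} - mean_j), divisor n-1 = 4:
  S[X,X] = ((-2)·(-2) + (-2)·(-2) + (3)·(3) + (4)·(4) + (-3)·(-3)) / 4 = 42/4 = 10.5
  S[X,Y] = ((-2)·(-0.8) + (-2)·(-1.8) + (3)·(2.2) + (4)·(-3.8) + (-3)·(4.2)) / 4 = -16/4 = -4
  S[Y,Y] = ((-0.8)·(-0.8) + (-1.8)·(-1.8) + (2.2)·(2.2) + (-3.8)·(-3.8) + (4.2)·(4.2)) / 4 = 40.8/4 = 10.2
  S = [[10.5, -4],
 [-4, 10.2]].

Step 3 — invert S. det(S) = 10.5·10.2 - (-4)² = 91.1.
  S^{-1} = (1/det) · [[d, -b], [-b, a]] = [[0.112, 0.0439],
 [0.0439, 0.1153]].

Step 4 — quadratic form (x̄ - mu_0)^T · S^{-1} · (x̄ - mu_0):
  S^{-1} · (x̄ - mu_0) = (-0.0329, 0.1636),
  (x̄ - mu_0)^T · [...] = (-1)·(-0.0329) + (1.8)·(0.1636) = 0.3273.

Step 5 — scale by n: T² = 5 · 0.3273 = 1.6367.

T² ≈ 1.6367


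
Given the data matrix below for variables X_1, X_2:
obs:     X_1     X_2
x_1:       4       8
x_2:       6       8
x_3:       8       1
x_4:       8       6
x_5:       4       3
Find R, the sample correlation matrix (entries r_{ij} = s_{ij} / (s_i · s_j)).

Step 1 — column means:
  mean(X_1) = (4 + 6 + 8 + 8 + 4) / 5 = 30/5 = 6
  mean(X_2) = (8 + 8 + 1 + 6 + 3) / 5 = 26/5 = 5.2

Step 2 — sample variances and covariances s[i,j] = (1/(n-1)) · Σ_k (x_{k,i} - mean_i) · (x_{k,j} - mean_j), with n-1 = 4:
  s[X_1,X_1] = ((-2)·(-2) + (0)·(0) + (2)·(2) + (2)·(2) + (-2)·(-2)) / 4 = 16/4 = 4
  s[X_1,X_2] = ((-2)·(2.8) + (0)·(2.8) + (2)·(-4.2) + (2)·(0.8) + (-2)·(-2.2)) / 4 = -8/4 = -2
  s[X_2,X_2] = ((2.8)·(2.8) + (2.8)·(2.8) + (-4.2)·(-4.2) + (0.8)·(0.8) + (-2.2)·(-2.2)) / 4 = 38.8/4 = 9.7
  Sample standard deviations s_i = √(s[i,i]):
  s(X_1) = √(4) = 2
  s(X_2) = √(9.7) = 3.1145

Step 3 — r_{ij} = s_{ij} / (s_i · s_j):
  r[X_1,X_1] = 1 (diagonal).
  r[X_1,X_2] = -2 / (2 · 3.1145) = -2 / 6.229 = -0.3211
  r[X_2,X_2] = 1 (diagonal).

R is symmetric with unit diagonal. Assembling:

R = [[1, -0.3211],
 [-0.3211, 1]]


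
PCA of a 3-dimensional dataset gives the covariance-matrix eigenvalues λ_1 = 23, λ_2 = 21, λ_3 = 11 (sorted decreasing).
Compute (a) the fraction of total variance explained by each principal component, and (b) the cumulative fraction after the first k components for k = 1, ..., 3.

Step 1 — total variance = trace(Sigma) = Σ λ_i = 23 + 21 + 11 = 55.

Step 2 — fraction explained by component i = λ_i / Σ λ:
  PC1: 23/55 = 0.4182
  PC2: 21/55 = 0.3818
  PC3: 11/55 = 0.2

Step 3 — cumulative fraction after k components = (λ_1 + ... + λ_k) / Σ λ:
  k = 1: 23/55 = 0.4182
  k = 2: (23 + 21)/55 = 44/55 = 0.8
  k = 3: (23 + 21 + 11)/55 = 55/55 = 1

Summary (fraction, with percent):

explained: PC1 0.4182 (41.82%), PC2 0.3818 (38.18%), PC3 0.2 (20%);  cumulative: 0.4182, 0.8, 1


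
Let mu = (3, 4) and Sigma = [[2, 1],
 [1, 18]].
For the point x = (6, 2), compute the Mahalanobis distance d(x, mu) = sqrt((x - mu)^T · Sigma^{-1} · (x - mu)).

Step 1 — centre the observation: (x - mu) = (3, -2).

Step 2 — invert Sigma. det(Sigma) = 2·18 - (1)² = 35.
  Sigma^{-1} = (1/det) · [[d, -b], [-b, a]] = [[0.5143, -0.0286],
 [-0.0286, 0.0571]].

Step 3 — form the quadratic (x - mu)^T · Sigma^{-1} · (x - mu):
  Sigma^{-1} · (x - mu) = (1.6, -0.2).
  (x - mu)^T · [Sigma^{-1} · (x - mu)] = (3)·(1.6) + (-2)·(-0.2) = 5.2.

Step 4 — take square root: d = √(5.2) ≈ 2.2804.

d(x, mu) = √(5.2) ≈ 2.2804


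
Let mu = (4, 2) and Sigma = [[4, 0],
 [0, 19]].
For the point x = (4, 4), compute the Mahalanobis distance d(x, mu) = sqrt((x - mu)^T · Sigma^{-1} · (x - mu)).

Step 1 — centre the observation: (x - mu) = (0, 2).

Step 2 — invert Sigma. det(Sigma) = 4·19 - (0)² = 76.
  Sigma^{-1} = (1/det) · [[d, -b], [-b, a]] = [[0.25, 0],
 [0, 0.0526]].

Step 3 — form the quadratic (x - mu)^T · Sigma^{-1} · (x - mu):
  Sigma^{-1} · (x - mu) = (0, 0.1053).
  (x - mu)^T · [Sigma^{-1} · (x - mu)] = (0)·(0) + (2)·(0.1053) = 0.2105.

Step 4 — take square root: d = √(0.2105) ≈ 0.4588.

d(x, mu) = √(0.2105) ≈ 0.4588


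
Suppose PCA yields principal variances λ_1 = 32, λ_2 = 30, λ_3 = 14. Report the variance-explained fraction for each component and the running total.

Step 1 — total variance = trace(Sigma) = Σ λ_i = 32 + 30 + 14 = 76.

Step 2 — fraction explained by component i = λ_i / Σ λ:
  PC1: 32/76 = 0.4211
  PC2: 30/76 = 0.3947
  PC3: 14/76 = 0.1842

Step 3 — cumulative fraction after k components = (λ_1 + ... + λ_k) / Σ λ:
  k = 1: 32/76 = 0.4211
  k = 2: (32 + 30)/76 = 62/76 = 0.8158
  k = 3: (32 + 30 + 14)/76 = 76/76 = 1

Summary (fraction, with percent):

explained: PC1 0.4211 (42.11%), PC2 0.3947 (39.47%), PC3 0.1842 (18.42%);  cumulative: 0.4211, 0.8158, 1


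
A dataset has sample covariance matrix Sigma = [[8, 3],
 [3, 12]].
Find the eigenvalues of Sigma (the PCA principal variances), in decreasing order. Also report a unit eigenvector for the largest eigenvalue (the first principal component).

Step 1 — characteristic polynomial of 2×2 Sigma:
  det(Sigma - λI) = λ² - trace · λ + det = 0.
  trace = 8 + 12 = 20, det = 8·12 - (3)² = 87.
Step 2 — discriminant:
  Δ = trace² - 4·det = 400 - 348 = 52.
Step 3 — eigenvalues:
  λ = (trace ± √Δ)/2 = (20 ± 7.2111)/2,
  λ_1 = 13.6056,  λ_2 = 6.3944.

Step 4 — unit eigenvector for λ_1: solve (Sigma - λ_1 I)v = 0. First row:
  (8 - 13.6056)·v_x + (3)·v_y = 0, i.e. (-5.6056)·v_x + (3)·v_y = 0,
  so v ∝ (b, λ_1 - a) = (3, 5.6056) = u.
  ||u|| = √((3)² + (5.6056)²) = √(40.4222) ≈ 6.3578,
  v_1 = u/||u|| ≈ (0.4719, 0.8817) (||v_1|| = 1).

λ_1 = 13.6056,  λ_2 = 6.3944;  v_1 ≈ (0.4719, 0.8817)


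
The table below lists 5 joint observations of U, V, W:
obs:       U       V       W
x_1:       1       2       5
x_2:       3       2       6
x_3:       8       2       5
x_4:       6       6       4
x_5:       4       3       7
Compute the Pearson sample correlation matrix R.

Step 1 — column means:
  mean(U) = (1 + 3 + 8 + 6 + 4) / 5 = 22/5 = 4.4
  mean(V) = (2 + 2 + 2 + 6 + 3) / 5 = 15/5 = 3
  mean(W) = (5 + 6 + 5 + 4 + 7) / 5 = 27/5 = 5.4

Step 2 — sample variances and covariances s[i,j] = (1/(n-1)) · Σ_k (x_{k,i} - mean_i) · (x_{k,j} - mean_j), with n-1 = 4:
  s[U,U] = ((-3.4)·(-3.4) + (-1.4)·(-1.4) + (3.6)·(3.6) + (1.6)·(1.6) + (-0.4)·(-0.4)) / 4 = 29.2/4 = 7.3
  s[U,V] = ((-3.4)·(-1) + (-1.4)·(-1) + (3.6)·(-1) + (1.6)·(3) + (-0.4)·(0)) / 4 = 6/4 = 1.5
  s[U,W] = ((-3.4)·(-0.4) + (-1.4)·(0.6) + (3.6)·(-0.4) + (1.6)·(-1.4) + (-0.4)·(1.6)) / 4 = -3.8/4 = -0.95
  s[V,V] = ((-1)·(-1) + (-1)·(-1) + (-1)·(-1) + (3)·(3) + (0)·(0)) / 4 = 12/4 = 3
  s[V,W] = ((-1)·(-0.4) + (-1)·(0.6) + (-1)·(-0.4) + (3)·(-1.4) + (0)·(1.6)) / 4 = -4/4 = -1
  s[W,W] = ((-0.4)·(-0.4) + (0.6)·(0.6) + (-0.4)·(-0.4) + (-1.4)·(-1.4) + (1.6)·(1.6)) / 4 = 5.2/4 = 1.3
  Sample standard deviations s_i = √(s[i,i]):
  s(U) = √(7.3) = 2.7019
  s(V) = √(3) = 1.7321
  s(W) = √(1.3) = 1.1402

Step 3 — r_{ij} = s_{ij} / (s_i · s_j):
  r[U,U] = 1 (diagonal).
  r[U,V] = 1.5 / (2.7019 · 1.7321) = 1.5 / 4.6797 = 0.3205
  r[U,W] = -0.95 / (2.7019 · 1.1402) = -0.95 / 3.0806 = -0.3084
  r[V,V] = 1 (diagonal).
  r[V,W] = -1 / (1.7321 · 1.1402) = -1 / 1.9748 = -0.5064
  r[W,W] = 1 (diagonal).

R is symmetric with unit diagonal. Assembling:

R = [[1, 0.3205, -0.3084],
 [0.3205, 1, -0.5064],
 [-0.3084, -0.5064, 1]]


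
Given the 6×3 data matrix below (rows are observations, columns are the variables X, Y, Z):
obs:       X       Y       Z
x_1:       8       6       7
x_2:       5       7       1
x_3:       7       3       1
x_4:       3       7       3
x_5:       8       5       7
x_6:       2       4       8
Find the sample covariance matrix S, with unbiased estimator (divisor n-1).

Step 1 — column means:
  mean(X) = (8 + 5 + 7 + 3 + 8 + 2) / 6 = 33/6 = 5.5
  mean(Y) = (6 + 7 + 3 + 7 + 5 + 4) / 6 = 32/6 = 5.3333
  mean(Z) = (7 + 1 + 1 + 3 + 7 + 8) / 6 = 27/6 = 4.5

Step 2 — sample covariance S[i,j] = (1/(n-1)) · Σ_k (x_{k,i} - mean_i) · (x_{k,j} - mean_j), with n-1 = 5.
  S[X,X] = ((2.5)·(2.5) + (-0.5)·(-0.5) + (1.5)·(1.5) + (-2.5)·(-2.5) + (2.5)·(2.5) + (-3.5)·(-3.5)) / 5 = 33.5/5 = 6.7
  S[X,Y] = ((2.5)·(0.6667) + (-0.5)·(1.6667) + (1.5)·(-2.3333) + (-2.5)·(1.6667) + (2.5)·(-0.3333) + (-3.5)·(-1.3333)) / 5 = -3/5 = -0.6
  S[X,Z] = ((2.5)·(2.5) + (-0.5)·(-3.5) + (1.5)·(-3.5) + (-2.5)·(-1.5) + (2.5)·(2.5) + (-3.5)·(3.5)) / 5 = 0.5/5 = 0.1
  S[Y,Y] = ((0.6667)·(0.6667) + (1.6667)·(1.6667) + (-2.3333)·(-2.3333) + (1.6667)·(1.6667) + (-0.3333)·(-0.3333) + (-1.3333)·(-1.3333)) / 5 = 13.3333/5 = 2.6667
  S[Y,Z] = ((0.6667)·(2.5) + (1.6667)·(-3.5) + (-2.3333)·(-3.5) + (1.6667)·(-1.5) + (-0.3333)·(2.5) + (-1.3333)·(3.5)) / 5 = -4/5 = -0.8
  S[Z,Z] = ((2.5)·(2.5) + (-3.5)·(-3.5) + (-3.5)·(-3.5) + (-1.5)·(-1.5) + (2.5)·(2.5) + (3.5)·(3.5)) / 5 = 51.5/5 = 10.3

S is symmetric (S[j,i] = S[i,j]). Assembling:

S = [[6.7, -0.6, 0.1],
 [-0.6, 2.6667, -0.8],
 [0.1, -0.8, 10.3]]


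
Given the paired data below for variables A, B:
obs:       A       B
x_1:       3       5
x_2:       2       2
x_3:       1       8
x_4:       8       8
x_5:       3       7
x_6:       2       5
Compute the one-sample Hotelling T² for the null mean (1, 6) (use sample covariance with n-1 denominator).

Step 1 — sample mean vector:
  mean(A) = (3 + 2 + 1 + 8 + 3 + 2) / 6 = 19/6 = 3.1667
  mean(B) = (5 + 2 + 8 + 8 + 7 + 5) / 6 = 35/6 = 5.8333
  x̄ = (3.1667, 5.8333),  deviation x̄ - mu_0 = (3.1667, 5.8333) - (1, 6) = (2.1667, -0.1667).

Step 2 — sample covariance matrix, S[i,j] = (1/(n-1)) · Σ_k (x_{k,i} - mean_i) · (x_{k,j} - mean_j), divisor n-1 = 5:
  S[A,A] = ((-0.1667)·(-0.1667) + (-1.1667)·(-1.1667) + (-2.1667)·(-2.1667) + (4.8333)·(4.8333) + (-0.1667)·(-0.1667) + (-1.1667)·(-1.1667)) / 5 = 30.8333/5 = 6.1667
  S[A,B] = ((-0.1667)·(-0.8333) + (-1.1667)·(-3.8333) + (-2.1667)·(2.1667) + (4.8333)·(2.1667) + (-0.1667)·(1.1667) + (-1.1667)·(-0.8333)) / 5 = 11.1667/5 = 2.2333
  S[B,B] = ((-0.8333)·(-0.8333) + (-3.8333)·(-3.8333) + (2.1667)·(2.1667) + (2.1667)·(2.1667) + (1.1667)·(1.1667) + (-0.8333)·(-0.8333)) / 5 = 26.8333/5 = 5.3667
  S = [[6.1667, 2.2333],
 [2.2333, 5.3667]].

Step 3 — invert S. det(S) = 6.1667·5.3667 - (2.2333)² = 28.1067.
  S^{-1} = (1/det) · [[d, -b], [-b, a]] = [[0.1909, -0.0795],
 [-0.0795, 0.2194]].

Step 4 — quadratic form (x̄ - mu_0)^T · S^{-1} · (x̄ - mu_0):
  S^{-1} · (x̄ - mu_0) = (0.4269, -0.2087),
  (x̄ - mu_0)^T · [...] = (2.1667)·(0.4269) + (-0.1667)·(-0.2087) = 0.9598.

Step 5 — scale by n: T² = 6 · 0.9598 = 5.759.

T² ≈ 5.759


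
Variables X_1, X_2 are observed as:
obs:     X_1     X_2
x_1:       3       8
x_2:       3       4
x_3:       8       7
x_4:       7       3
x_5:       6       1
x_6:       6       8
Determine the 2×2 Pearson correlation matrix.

Step 1 — column means:
  mean(X_1) = (3 + 3 + 8 + 7 + 6 + 6) / 6 = 33/6 = 5.5
  mean(X_2) = (8 + 4 + 7 + 3 + 1 + 8) / 6 = 31/6 = 5.1667

Step 2 — sample variances and covariances s[i,j] = (1/(n-1)) · Σ_k (x_{k,i} - mean_i) · (x_{k,j} - mean_j), with n-1 = 5:
  s[X_1,X_1] = ((-2.5)·(-2.5) + (-2.5)·(-2.5) + (2.5)·(2.5) + (1.5)·(1.5) + (0.5)·(0.5) + (0.5)·(0.5)) / 5 = 21.5/5 = 4.3
  s[X_1,X_2] = ((-2.5)·(2.8333) + (-2.5)·(-1.1667) + (2.5)·(1.8333) + (1.5)·(-2.1667) + (0.5)·(-4.1667) + (0.5)·(2.8333)) / 5 = -3.5/5 = -0.7
  s[X_2,X_2] = ((2.8333)·(2.8333) + (-1.1667)·(-1.1667) + (1.8333)·(1.8333) + (-2.1667)·(-2.1667) + (-4.1667)·(-4.1667) + (2.8333)·(2.8333)) / 5 = 42.8333/5 = 8.5667
  Sample standard deviations s_i = √(s[i,i]):
  s(X_1) = √(4.3) = 2.0736
  s(X_2) = √(8.5667) = 2.9269

Step 3 — r_{ij} = s_{ij} / (s_i · s_j):
  r[X_1,X_1] = 1 (diagonal).
  r[X_1,X_2] = -0.7 / (2.0736 · 2.9269) = -0.7 / 6.0693 = -0.1153
  r[X_2,X_2] = 1 (diagonal).

R is symmetric with unit diagonal. Assembling:

R = [[1, -0.1153],
 [-0.1153, 1]]


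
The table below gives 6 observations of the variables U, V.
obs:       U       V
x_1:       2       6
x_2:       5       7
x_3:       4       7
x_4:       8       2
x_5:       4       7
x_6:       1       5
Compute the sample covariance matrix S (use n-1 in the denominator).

Step 1 — column means:
  mean(U) = (2 + 5 + 4 + 8 + 4 + 1) / 6 = 24/6 = 4
  mean(V) = (6 + 7 + 7 + 2 + 7 + 5) / 6 = 34/6 = 5.6667

Step 2 — sample covariance S[i,j] = (1/(n-1)) · Σ_k (x_{k,i} - mean_i) · (x_{k,j} - mean_j), with n-1 = 5.
  S[U,U] = ((-2)·(-2) + (1)·(1) + (0)·(0) + (4)·(4) + (0)·(0) + (-3)·(-3)) / 5 = 30/5 = 6
  S[U,V] = ((-2)·(0.3333) + (1)·(1.3333) + (0)·(1.3333) + (4)·(-3.6667) + (0)·(1.3333) + (-3)·(-0.6667)) / 5 = -12/5 = -2.4
  S[V,V] = ((0.3333)·(0.3333) + (1.3333)·(1.3333) + (1.3333)·(1.3333) + (-3.6667)·(-3.6667) + (1.3333)·(1.3333) + (-0.6667)·(-0.6667)) / 5 = 19.3333/5 = 3.8667

S is symmetric (S[j,i] = S[i,j]). Assembling:

S = [[6, -2.4],
 [-2.4, 3.8667]]


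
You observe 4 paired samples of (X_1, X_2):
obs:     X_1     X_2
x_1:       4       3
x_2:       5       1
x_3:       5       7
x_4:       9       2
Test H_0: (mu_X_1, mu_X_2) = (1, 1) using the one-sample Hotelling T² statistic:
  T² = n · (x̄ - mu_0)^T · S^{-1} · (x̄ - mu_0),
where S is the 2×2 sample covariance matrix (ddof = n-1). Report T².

Step 1 — sample mean vector:
  mean(X_1) = (4 + 5 + 5 + 9) / 4 = 23/4 = 5.75
  mean(X_2) = (3 + 1 + 7 + 2) / 4 = 13/4 = 3.25
  x̄ = (5.75, 3.25),  deviation x̄ - mu_0 = (5.75, 3.25) - (1, 1) = (4.75, 2.25).

Step 2 — sample covariance matrix, S[i,j] = (1/(n-1)) · Σ_k (x_{k,i} - mean_i) · (x_{k,j} - mean_j), divisor n-1 = 3:
  S[X_1,X_1] = ((-1.75)·(-1.75) + (-0.75)·(-0.75) + (-0.75)·(-0.75) + (3.25)·(3.25)) / 3 = 14.75/3 = 4.9167
  S[X_1,X_2] = ((-1.75)·(-0.25) + (-0.75)·(-2.25) + (-0.75)·(3.75) + (3.25)·(-1.25)) / 3 = -4.75/3 = -1.5833
  S[X_2,X_2] = ((-0.25)·(-0.25) + (-2.25)·(-2.25) + (3.75)·(3.75) + (-1.25)·(-1.25)) / 3 = 20.75/3 = 6.9167
  S = [[4.9167, -1.5833],
 [-1.5833, 6.9167]].

Step 3 — invert S. det(S) = 4.9167·6.9167 - (-1.5833)² = 31.5.
  S^{-1} = (1/det) · [[d, -b], [-b, a]] = [[0.2196, 0.0503],
 [0.0503, 0.1561]].

Step 4 — quadratic form (x̄ - mu_0)^T · S^{-1} · (x̄ - mu_0):
  S^{-1} · (x̄ - mu_0) = (1.1561, 0.5899),
  (x̄ - mu_0)^T · [...] = (4.75)·(1.1561) + (2.25)·(0.5899) = 6.8188.

Step 5 — scale by n: T² = 4 · 6.8188 = 27.2751.

T² ≈ 27.2751
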